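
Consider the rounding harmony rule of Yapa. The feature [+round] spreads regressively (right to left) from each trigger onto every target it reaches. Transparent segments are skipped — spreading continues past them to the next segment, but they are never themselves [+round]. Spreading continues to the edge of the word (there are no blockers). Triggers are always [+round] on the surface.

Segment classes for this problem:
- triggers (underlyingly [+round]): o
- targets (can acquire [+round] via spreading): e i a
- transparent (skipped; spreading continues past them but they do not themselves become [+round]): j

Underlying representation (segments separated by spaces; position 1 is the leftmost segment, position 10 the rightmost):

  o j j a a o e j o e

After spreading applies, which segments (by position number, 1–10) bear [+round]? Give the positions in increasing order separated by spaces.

From /o/ at 1 leftward: word edge.
From /o/ at 6 leftward: 5 /a/ → [+round]; 4 /a/ → [+round]; 3 /j/ transparent; 2 /j/ transparent; 1 /o/ is itself a trigger — this domain ends here.
From /o/ at 9 leftward: 8 /j/ transparent; 7 /e/ → [+round]; 6 /o/ is itself a trigger — this domain ends here.
Target with no active source: position 10 stays [-round].

1 4 5 6 7 9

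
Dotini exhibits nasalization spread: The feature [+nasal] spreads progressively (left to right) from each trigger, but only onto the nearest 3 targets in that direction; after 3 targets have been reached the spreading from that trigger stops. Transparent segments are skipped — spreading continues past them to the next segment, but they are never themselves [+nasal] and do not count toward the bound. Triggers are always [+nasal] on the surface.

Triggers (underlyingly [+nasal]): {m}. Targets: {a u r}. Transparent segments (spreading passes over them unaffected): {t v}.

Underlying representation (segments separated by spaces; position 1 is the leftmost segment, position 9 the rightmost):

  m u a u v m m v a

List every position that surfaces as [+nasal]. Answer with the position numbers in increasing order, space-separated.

1 2 3 4 6 7 9

From /m/ at 1 rightward: 2 /u/ → [+nasal]; 3 /a/ → [+nasal]; 4 /u/ → [+nasal]; bound reached.
From /m/ at 6 rightward: 7 /m/ is itself a trigger — this domain ends here.
From /m/ at 7 rightward: 8 /v/ transparent; 9 /a/ → [+nasal]; word edge.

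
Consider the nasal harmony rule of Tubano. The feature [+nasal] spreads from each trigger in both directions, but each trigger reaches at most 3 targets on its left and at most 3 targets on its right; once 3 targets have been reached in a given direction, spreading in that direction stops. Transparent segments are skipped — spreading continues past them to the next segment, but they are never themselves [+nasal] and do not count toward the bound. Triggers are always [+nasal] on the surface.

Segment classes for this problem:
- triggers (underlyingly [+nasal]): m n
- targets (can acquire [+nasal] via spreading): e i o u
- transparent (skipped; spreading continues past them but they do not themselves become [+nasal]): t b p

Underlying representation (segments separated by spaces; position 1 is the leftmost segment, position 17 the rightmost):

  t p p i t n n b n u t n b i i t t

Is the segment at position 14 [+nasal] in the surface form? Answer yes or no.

yes

From /n/ at 6 rightward: 7 /n/ is itself a trigger — this domain ends here.
From /n/ at 6 leftward: 5 /t/ transparent; 4 /i/ → [+nasal]; 3 /p/ transparent; 2 /p/ transparent; 1 /t/ transparent; word edge.
From /n/ at 7 rightward: 8 /b/ transparent; 9 /n/ is itself a trigger — this domain ends here.
From /n/ at 7 leftward: 6 /n/ is itself a trigger — this domain ends here.
From /n/ at 9 rightward: 10 /u/ → [+nasal]; 11 /t/ transparent; 12 /n/ is itself a trigger — this domain ends here.
From /n/ at 9 leftward: 8 /b/ transparent; 7 /n/ is itself a trigger — this domain ends here.
From /n/ at 12 rightward: 13 /b/ transparent; 14 /i/ → [+nasal]; 15 /i/ → [+nasal]; 16 /t/ transparent; 17 /t/ transparent; word edge.
From /n/ at 12 leftward: 11 /t/ transparent; 10 /u/ → [+nasal]; 9 /n/ is itself a trigger — this domain ends here.
[+nasal] positions on the surface: 4 6 7 9 10 12 14 15.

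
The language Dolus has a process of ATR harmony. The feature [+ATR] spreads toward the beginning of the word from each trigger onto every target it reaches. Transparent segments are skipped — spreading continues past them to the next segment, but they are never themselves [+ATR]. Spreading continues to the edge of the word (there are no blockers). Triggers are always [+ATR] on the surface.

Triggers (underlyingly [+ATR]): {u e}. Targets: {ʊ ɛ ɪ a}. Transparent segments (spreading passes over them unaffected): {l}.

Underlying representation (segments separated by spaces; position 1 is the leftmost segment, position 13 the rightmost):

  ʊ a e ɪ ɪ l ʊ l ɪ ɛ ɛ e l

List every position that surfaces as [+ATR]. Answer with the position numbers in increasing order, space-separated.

From /e/ at 3 leftward: 2 /a/ → [+ATR]; 1 /ʊ/ → [+ATR]; word edge.
From /e/ at 12 leftward: 11 /ɛ/ → [+ATR]; 10 /ɛ/ → [+ATR]; 9 /ɪ/ → [+ATR]; 8 /l/ transparent; 7 /ʊ/ → [+ATR]; 6 /l/ transparent; 5 /ɪ/ → [+ATR]; 4 /ɪ/ → [+ATR]; 3 /e/ is itself a trigger — this domain ends here.

1 2 3 4 5 7 9 10 11 12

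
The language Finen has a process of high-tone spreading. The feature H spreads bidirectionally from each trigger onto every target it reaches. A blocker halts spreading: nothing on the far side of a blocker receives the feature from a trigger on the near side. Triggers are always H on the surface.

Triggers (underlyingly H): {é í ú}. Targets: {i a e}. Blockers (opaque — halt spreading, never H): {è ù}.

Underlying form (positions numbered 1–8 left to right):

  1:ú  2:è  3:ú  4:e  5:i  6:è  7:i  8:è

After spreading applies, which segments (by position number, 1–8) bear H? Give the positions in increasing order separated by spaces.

1 3 4 5

From /ú/ at 1 rightward: 2 /è/ blocks.
From /ú/ at 1 leftward: word edge.
From /ú/ at 3 rightward: 4 /e/ → H; 5 /i/ → H; 6 /è/ blocks.
From /ú/ at 3 leftward: 2 /è/ blocks.
Target with no active source: position 7 stays [-high tone].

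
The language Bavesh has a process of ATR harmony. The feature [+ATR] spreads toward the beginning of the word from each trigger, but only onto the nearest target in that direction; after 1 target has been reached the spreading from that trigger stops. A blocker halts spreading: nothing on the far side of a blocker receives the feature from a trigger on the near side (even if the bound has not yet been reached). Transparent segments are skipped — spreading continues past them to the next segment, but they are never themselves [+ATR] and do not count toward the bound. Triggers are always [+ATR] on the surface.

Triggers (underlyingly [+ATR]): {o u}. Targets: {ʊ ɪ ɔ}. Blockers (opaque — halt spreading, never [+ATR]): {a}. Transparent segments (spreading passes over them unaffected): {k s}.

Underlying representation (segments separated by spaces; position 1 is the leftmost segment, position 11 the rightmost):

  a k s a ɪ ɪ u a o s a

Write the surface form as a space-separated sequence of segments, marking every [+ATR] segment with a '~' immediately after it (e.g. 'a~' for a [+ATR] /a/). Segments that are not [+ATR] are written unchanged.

a k s a ɪ ɪ~ u~ a o~ s a

From /u/ at 7 leftward: 6 /ɪ/ → [+ATR]; bound reached.
From /o/ at 9 leftward: 8 /a/ blocks.
Target with no active source: position 5 stays [-ATR].
[+ATR] positions on the surface: 6 7 9.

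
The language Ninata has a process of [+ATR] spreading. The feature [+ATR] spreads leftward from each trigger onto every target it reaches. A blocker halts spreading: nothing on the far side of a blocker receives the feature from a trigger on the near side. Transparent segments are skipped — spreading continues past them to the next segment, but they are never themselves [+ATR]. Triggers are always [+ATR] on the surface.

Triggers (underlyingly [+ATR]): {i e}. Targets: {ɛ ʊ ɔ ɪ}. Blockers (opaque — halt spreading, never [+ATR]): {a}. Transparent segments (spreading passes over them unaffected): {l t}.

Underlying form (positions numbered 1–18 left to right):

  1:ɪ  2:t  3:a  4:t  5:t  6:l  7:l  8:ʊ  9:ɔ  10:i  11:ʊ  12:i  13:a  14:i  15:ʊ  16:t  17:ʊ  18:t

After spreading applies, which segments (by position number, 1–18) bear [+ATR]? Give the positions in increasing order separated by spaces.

8 9 10 11 12 14

From /i/ at 10 leftward: 9 /ɔ/ → [+ATR]; 8 /ʊ/ → [+ATR]; 7 /l/ transparent; 6 /l/ transparent; 5 /t/ transparent; 4 /t/ transparent; 3 /a/ blocks.
From /i/ at 12 leftward: 11 /ʊ/ → [+ATR]; 10 /i/ is itself a trigger — this domain ends here.
From /i/ at 14 leftward: 13 /a/ blocks.
Targets with no active source: positions 1 15 17 stay [-ATR].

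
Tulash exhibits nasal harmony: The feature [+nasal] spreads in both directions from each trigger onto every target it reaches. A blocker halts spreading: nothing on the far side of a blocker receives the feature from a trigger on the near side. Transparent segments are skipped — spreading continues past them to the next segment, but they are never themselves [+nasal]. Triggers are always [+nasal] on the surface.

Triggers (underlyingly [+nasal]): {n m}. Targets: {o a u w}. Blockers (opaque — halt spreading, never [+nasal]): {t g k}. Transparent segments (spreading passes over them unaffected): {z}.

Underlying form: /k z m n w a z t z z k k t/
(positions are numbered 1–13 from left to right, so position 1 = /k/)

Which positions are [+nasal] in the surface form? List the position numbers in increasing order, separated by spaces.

From /m/ at 3 rightward: 4 /n/ is itself a trigger — this domain ends here.
From /m/ at 3 leftward: 2 /z/ transparent; 1 /k/ blocks.
From /n/ at 4 rightward: 5 /w/ → [+nasal]; 6 /a/ → [+nasal]; 7 /z/ transparent; 8 /t/ blocks.
From /n/ at 4 leftward: 3 /m/ is itself a trigger — this domain ends here.

3 4 5 6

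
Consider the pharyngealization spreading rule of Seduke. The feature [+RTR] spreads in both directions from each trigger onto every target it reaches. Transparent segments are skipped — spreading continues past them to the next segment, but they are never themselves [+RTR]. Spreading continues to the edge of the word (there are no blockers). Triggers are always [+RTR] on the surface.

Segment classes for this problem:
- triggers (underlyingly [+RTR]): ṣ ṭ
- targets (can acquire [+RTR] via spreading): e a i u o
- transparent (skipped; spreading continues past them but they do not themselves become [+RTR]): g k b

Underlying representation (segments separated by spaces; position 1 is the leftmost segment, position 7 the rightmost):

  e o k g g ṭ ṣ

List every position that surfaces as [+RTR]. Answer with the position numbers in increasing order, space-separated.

1 2 6 7

From /ṭ/ at 6 rightward: 7 /ṣ/ is itself a trigger — this domain ends here.
From /ṭ/ at 6 leftward: 5 /g/ transparent; 4 /g/ transparent; 3 /k/ transparent; 2 /o/ → [+RTR]; 1 /e/ → [+RTR]; word edge.
From /ṣ/ at 7 rightward: word edge.
From /ṣ/ at 7 leftward: 6 /ṭ/ is itself a trigger — this domain ends here.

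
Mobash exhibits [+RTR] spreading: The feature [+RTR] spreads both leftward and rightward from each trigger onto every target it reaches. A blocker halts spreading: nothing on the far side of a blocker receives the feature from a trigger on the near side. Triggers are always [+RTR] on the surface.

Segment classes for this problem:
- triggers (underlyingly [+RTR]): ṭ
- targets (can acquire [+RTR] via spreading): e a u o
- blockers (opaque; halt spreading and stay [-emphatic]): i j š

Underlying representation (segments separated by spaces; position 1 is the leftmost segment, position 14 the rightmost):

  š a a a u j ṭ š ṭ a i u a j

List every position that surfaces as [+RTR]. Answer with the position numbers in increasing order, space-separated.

7 9 10

From /ṭ/ at 7 rightward: 8 /š/ blocks.
From /ṭ/ at 7 leftward: 6 /j/ blocks.
From /ṭ/ at 9 rightward: 10 /a/ → [+RTR]; 11 /i/ blocks.
From /ṭ/ at 9 leftward: 8 /š/ blocks.
Targets with no active source: positions 2 3 4 5 12 13 stay [-emphatic].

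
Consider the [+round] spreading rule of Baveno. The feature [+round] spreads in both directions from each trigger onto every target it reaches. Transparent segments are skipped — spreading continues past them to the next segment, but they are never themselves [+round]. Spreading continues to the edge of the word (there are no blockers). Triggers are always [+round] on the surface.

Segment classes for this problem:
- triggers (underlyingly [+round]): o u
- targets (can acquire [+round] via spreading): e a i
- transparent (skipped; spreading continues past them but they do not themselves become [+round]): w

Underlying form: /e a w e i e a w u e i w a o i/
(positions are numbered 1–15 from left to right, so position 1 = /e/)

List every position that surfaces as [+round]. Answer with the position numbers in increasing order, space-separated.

From /u/ at 9 rightward: 10 /e/ → [+round]; 11 /i/ → [+round]; 12 /w/ transparent; 13 /a/ → [+round]; 14 /o/ is itself a trigger — this domain ends here.
From /u/ at 9 leftward: 8 /w/ transparent; 7 /a/ → [+round]; 6 /e/ → [+round]; 5 /i/ → [+round]; 4 /e/ → [+round]; 3 /w/ transparent; 2 /a/ → [+round]; 1 /e/ → [+round]; word edge.
From /o/ at 14 rightward: 15 /i/ → [+round]; word edge.
From /o/ at 14 leftward: 13 /a/ → [+round]; 12 /w/ transparent; 11 /i/ → [+round]; 10 /e/ → [+round]; 9 /u/ is itself a trigger — this domain ends here.

1 2 4 5 6 7 9 10 11 13 14 15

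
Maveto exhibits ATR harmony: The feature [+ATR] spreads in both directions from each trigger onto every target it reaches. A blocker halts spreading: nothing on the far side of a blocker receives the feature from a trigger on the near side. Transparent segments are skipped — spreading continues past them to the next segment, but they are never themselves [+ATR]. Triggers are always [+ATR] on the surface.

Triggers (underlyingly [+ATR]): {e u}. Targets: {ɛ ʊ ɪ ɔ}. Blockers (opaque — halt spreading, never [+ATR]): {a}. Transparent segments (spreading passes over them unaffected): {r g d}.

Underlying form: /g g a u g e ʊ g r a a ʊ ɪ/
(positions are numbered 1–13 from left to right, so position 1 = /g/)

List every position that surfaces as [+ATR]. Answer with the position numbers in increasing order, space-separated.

From /u/ at 4 rightward: 5 /g/ transparent; 6 /e/ is itself a trigger — this domain ends here.
From /u/ at 4 leftward: 3 /a/ blocks.
From /e/ at 6 rightward: 7 /ʊ/ → [+ATR]; 8 /g/ transparent; 9 /r/ transparent; 10 /a/ blocks.
From /e/ at 6 leftward: 5 /g/ transparent; 4 /u/ is itself a trigger — this domain ends here.
Targets with no active source: positions 12 13 stay [-ATR].

4 6 7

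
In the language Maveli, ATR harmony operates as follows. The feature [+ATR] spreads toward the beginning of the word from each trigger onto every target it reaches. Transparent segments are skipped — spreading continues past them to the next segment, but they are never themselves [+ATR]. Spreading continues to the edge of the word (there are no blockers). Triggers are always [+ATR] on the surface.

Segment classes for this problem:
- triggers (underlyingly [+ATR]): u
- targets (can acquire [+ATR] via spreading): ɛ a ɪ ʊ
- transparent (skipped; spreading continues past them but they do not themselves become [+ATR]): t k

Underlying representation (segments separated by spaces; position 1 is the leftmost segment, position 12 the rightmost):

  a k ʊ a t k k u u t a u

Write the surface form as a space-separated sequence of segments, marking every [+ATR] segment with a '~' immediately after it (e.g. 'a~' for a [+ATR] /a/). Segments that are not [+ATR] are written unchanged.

a~ k ʊ~ a~ t k k u~ u~ t a~ u~

From /u/ at 8 leftward: 7 /k/ transparent; 6 /k/ transparent; 5 /t/ transparent; 4 /a/ → [+ATR]; 3 /ʊ/ → [+ATR]; 2 /k/ transparent; 1 /a/ → [+ATR]; word edge.
From /u/ at 9 leftward: 8 /u/ is itself a trigger — this domain ends here.
From /u/ at 12 leftward: 11 /a/ → [+ATR]; 10 /t/ transparent; 9 /u/ is itself a trigger — this domain ends here.
[+ATR] positions on the surface: 1 3 4 8 9 11 12.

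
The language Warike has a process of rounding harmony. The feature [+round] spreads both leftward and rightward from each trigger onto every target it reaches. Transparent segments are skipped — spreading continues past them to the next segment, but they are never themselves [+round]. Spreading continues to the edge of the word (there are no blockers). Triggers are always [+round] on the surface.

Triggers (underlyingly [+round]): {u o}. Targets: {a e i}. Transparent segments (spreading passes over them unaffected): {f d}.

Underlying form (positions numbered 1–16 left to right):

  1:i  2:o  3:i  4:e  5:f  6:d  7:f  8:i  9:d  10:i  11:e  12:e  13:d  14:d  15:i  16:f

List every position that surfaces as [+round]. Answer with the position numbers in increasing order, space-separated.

1 2 3 4 8 10 11 12 15

From /o/ at 2 rightward: 3 /i/ → [+round]; 4 /e/ → [+round]; 5 /f/ transparent; 6 /d/ transparent; 7 /f/ transparent; 8 /i/ → [+round]; 9 /d/ transparent; 10 /i/ → [+round]; 11 /e/ → [+round]; 12 /e/ → [+round]; 13 /d/ transparent; 14 /d/ transparent; 15 /i/ → [+round]; 16 /f/ transparent; word edge.
From /o/ at 2 leftward: 1 /i/ → [+round]; word edge.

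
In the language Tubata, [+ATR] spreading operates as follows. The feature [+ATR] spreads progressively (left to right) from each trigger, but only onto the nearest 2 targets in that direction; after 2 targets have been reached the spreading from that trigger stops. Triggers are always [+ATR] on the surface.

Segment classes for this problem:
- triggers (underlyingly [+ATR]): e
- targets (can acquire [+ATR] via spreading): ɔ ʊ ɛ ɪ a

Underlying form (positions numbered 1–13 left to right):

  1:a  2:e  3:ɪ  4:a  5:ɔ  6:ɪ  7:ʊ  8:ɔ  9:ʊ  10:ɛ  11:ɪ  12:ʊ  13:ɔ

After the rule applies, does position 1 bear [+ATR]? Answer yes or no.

no

From /e/ at 2 rightward: 3 /ɪ/ → [+ATR]; 4 /a/ → [+ATR]; bound reached.
Targets with no active source: positions 1 5 6 7 8 9 10 11 12 13 stay [-ATR].
[+ATR] positions on the surface: 2 3 4.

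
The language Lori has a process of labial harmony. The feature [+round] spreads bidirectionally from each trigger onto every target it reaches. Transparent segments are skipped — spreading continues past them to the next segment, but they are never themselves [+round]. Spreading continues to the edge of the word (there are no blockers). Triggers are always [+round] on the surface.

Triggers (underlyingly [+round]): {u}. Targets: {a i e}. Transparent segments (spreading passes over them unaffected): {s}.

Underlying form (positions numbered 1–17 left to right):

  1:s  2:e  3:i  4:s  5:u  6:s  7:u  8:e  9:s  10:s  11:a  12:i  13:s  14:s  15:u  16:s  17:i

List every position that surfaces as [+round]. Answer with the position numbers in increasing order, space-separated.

From /u/ at 5 rightward: 6 /s/ transparent; 7 /u/ is itself a trigger — this domain ends here.
From /u/ at 5 leftward: 4 /s/ transparent; 3 /i/ → [+round]; 2 /e/ → [+round]; 1 /s/ transparent; word edge.
From /u/ at 7 rightward: 8 /e/ → [+round]; 9 /s/ transparent; 10 /s/ transparent; 11 /a/ → [+round]; 12 /i/ → [+round]; 13 /s/ transparent; 14 /s/ transparent; 15 /u/ is itself a trigger — this domain ends here.
From /u/ at 7 leftward: 6 /s/ transparent; 5 /u/ is itself a trigger — this domain ends here.
From /u/ at 15 rightward: 16 /s/ transparent; 17 /i/ → [+round]; word edge.
From /u/ at 15 leftward: 14 /s/ transparent; 13 /s/ transparent; 12 /i/ → [+round]; 11 /a/ → [+round]; 10 /s/ transparent; 9 /s/ transparent; 8 /e/ → [+round]; 7 /u/ is itself a trigger — this domain ends here.

2 3 5 7 8 11 12 15 17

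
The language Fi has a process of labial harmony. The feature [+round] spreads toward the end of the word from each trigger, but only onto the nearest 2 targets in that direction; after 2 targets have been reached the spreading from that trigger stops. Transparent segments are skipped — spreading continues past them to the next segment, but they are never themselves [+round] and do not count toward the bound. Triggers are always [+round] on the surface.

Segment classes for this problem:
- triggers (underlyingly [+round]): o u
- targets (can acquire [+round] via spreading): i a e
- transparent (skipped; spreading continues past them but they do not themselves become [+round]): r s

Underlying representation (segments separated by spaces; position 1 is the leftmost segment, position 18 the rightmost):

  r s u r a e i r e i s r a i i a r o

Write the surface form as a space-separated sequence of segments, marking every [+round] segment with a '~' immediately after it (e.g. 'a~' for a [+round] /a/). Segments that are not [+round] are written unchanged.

From /u/ at 3 rightward: 4 /r/ transparent; 5 /a/ → [+round]; 6 /e/ → [+round]; bound reached.
From /o/ at 18 rightward: word edge.
Targets with no active source: positions 7 9 10 13 14 15 16 stay [-round].
[+round] positions on the surface: 3 5 6 18.

r s u~ r a~ e~ i r e i s r a i i a r o~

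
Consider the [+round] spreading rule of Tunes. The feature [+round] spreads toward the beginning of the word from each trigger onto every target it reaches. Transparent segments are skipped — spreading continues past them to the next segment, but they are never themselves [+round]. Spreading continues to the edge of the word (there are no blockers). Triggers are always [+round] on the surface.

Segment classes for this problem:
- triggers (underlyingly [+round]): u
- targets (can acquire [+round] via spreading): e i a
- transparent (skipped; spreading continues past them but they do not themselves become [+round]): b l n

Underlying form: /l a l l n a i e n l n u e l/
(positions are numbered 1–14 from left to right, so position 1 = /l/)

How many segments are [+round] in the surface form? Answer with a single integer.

5

From /u/ at 12 leftward: 11 /n/ transparent; 10 /l/ transparent; 9 /n/ transparent; 8 /e/ → [+round]; 7 /i/ → [+round]; 6 /a/ → [+round]; 5 /n/ transparent; 4 /l/ transparent; 3 /l/ transparent; 2 /a/ → [+round]; 1 /l/ transparent; word edge.
Target with no active source: position 13 stays [-round].
[+round] positions on the surface: 2 6 7 8 12.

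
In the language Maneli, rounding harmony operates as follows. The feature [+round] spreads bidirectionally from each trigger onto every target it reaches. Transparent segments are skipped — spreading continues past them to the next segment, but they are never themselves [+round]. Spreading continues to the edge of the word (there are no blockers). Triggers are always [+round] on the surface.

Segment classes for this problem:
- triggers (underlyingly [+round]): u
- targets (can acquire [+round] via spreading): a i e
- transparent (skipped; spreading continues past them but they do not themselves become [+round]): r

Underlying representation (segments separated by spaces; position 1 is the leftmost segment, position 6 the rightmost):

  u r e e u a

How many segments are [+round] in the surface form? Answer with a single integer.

5

From /u/ at 1 rightward: 2 /r/ transparent; 3 /e/ → [+round]; 4 /e/ → [+round]; 5 /u/ is itself a trigger — this domain ends here.
From /u/ at 1 leftward: word edge.
From /u/ at 5 rightward: 6 /a/ → [+round]; word edge.
From /u/ at 5 leftward: 4 /e/ → [+round]; 3 /e/ → [+round]; 2 /r/ transparent; 1 /u/ is itself a trigger — this domain ends here.
[+round] positions on the surface: 1 3 4 5 6.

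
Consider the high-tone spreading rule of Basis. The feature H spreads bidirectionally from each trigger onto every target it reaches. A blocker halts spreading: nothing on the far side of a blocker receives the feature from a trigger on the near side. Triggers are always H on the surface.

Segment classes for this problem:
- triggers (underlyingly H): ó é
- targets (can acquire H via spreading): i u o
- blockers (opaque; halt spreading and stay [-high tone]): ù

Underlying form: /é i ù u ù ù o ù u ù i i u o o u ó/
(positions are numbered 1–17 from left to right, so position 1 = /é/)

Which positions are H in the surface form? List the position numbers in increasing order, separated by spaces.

From /é/ at 1 rightward: 2 /i/ → H; 3 /ù/ blocks.
From /é/ at 1 leftward: word edge.
From /ó/ at 17 rightward: word edge.
From /ó/ at 17 leftward: 16 /u/ → H; 15 /o/ → H; 14 /o/ → H; 13 /u/ → H; 12 /i/ → H; 11 /i/ → H; 10 /ù/ blocks.
Targets with no active source: positions 4 7 9 stay [-high tone].

1 2 11 12 13 14 15 16 17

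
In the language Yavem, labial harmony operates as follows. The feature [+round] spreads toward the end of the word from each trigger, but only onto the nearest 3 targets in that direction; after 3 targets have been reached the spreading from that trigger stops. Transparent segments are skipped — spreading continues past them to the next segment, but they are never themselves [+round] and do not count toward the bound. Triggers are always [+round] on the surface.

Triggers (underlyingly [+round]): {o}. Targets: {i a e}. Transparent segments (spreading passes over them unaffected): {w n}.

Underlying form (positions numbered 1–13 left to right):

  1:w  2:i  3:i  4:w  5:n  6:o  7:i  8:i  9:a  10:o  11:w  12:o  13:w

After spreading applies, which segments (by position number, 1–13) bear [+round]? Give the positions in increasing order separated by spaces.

6 7 8 9 10 12

From /o/ at 6 rightward: 7 /i/ → [+round]; 8 /i/ → [+round]; 9 /a/ → [+round]; bound reached.
From /o/ at 10 rightward: 11 /w/ transparent; 12 /o/ is itself a trigger — this domain ends here.
From /o/ at 12 rightward: 13 /w/ transparent; word edge.
Targets with no active source: positions 2 3 stay [-round].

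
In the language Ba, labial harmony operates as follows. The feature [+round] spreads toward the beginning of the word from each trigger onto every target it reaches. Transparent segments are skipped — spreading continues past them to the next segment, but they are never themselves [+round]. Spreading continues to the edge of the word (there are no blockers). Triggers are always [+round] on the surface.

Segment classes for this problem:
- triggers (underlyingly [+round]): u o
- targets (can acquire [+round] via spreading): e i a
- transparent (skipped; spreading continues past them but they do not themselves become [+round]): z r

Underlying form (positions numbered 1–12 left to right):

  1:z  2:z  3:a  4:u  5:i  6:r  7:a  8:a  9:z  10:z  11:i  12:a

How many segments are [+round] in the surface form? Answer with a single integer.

2

From /u/ at 4 leftward: 3 /a/ → [+round]; 2 /z/ transparent; 1 /z/ transparent; word edge.
Targets with no active source: positions 5 7 8 11 12 stay [-round].
[+round] positions on the surface: 3 4.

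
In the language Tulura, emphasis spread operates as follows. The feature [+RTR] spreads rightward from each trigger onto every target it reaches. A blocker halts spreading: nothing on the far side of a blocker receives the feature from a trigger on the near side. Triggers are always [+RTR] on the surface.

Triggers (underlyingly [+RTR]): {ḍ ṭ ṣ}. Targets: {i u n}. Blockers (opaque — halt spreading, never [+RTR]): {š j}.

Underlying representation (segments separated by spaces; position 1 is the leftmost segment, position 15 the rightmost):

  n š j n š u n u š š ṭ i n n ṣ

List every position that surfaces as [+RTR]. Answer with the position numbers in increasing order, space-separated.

From /ṭ/ at 11 rightward: 12 /i/ → [+RTR]; 13 /n/ → [+RTR]; 14 /n/ → [+RTR]; 15 /ṣ/ is itself a trigger — this domain ends here.
From /ṣ/ at 15 rightward: word edge.
Targets with no active source: positions 1 4 6 7 8 stay [-emphatic].

11 12 13 14 15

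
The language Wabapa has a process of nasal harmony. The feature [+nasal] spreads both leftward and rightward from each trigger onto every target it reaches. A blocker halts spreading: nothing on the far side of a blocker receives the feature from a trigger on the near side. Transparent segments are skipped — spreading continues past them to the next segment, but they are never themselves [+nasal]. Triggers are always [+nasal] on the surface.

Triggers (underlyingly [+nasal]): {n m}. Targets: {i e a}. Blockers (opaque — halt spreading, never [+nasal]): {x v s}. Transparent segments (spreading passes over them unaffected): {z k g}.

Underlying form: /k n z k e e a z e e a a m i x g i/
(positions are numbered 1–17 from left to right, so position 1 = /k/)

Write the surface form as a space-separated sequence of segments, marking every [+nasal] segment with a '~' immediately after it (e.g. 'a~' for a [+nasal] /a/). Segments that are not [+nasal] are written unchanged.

k n~ z k e~ e~ a~ z e~ e~ a~ a~ m~ i~ x g i

From /n/ at 2 rightward: 3 /z/ transparent; 4 /k/ transparent; 5 /e/ → [+nasal]; 6 /e/ → [+nasal]; 7 /a/ → [+nasal]; 8 /z/ transparent; 9 /e/ → [+nasal]; 10 /e/ → [+nasal]; 11 /a/ → [+nasal]; 12 /a/ → [+nasal]; 13 /m/ is itself a trigger — this domain ends here.
From /n/ at 2 leftward: 1 /k/ transparent; word edge.
From /m/ at 13 rightward: 14 /i/ → [+nasal]; 15 /x/ blocks.
From /m/ at 13 leftward: 12 /a/ → [+nasal]; 11 /a/ → [+nasal]; 10 /e/ → [+nasal]; 9 /e/ → [+nasal]; 8 /z/ transparent; 7 /a/ → [+nasal]; 6 /e/ → [+nasal]; 5 /e/ → [+nasal]; 4 /k/ transparent; 3 /z/ transparent; 2 /n/ is itself a trigger — this domain ends here.
Target with no active source: position 17 stays [-nasal].
[+nasal] positions on the surface: 2 5 6 7 9 10 11 12 13 14.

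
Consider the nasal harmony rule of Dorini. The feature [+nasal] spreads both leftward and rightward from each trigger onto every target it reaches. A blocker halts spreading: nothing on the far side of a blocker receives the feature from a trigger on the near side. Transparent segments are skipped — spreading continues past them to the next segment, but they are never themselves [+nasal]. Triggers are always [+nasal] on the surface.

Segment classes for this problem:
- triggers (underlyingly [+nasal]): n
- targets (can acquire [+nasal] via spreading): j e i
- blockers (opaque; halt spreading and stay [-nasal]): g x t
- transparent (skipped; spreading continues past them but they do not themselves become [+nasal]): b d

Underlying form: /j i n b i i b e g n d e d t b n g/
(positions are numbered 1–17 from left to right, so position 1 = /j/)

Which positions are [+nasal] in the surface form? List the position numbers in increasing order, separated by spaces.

1 2 3 5 6 8 10 12 16

From /n/ at 3 rightward: 4 /b/ transparent; 5 /i/ → [+nasal]; 6 /i/ → [+nasal]; 7 /b/ transparent; 8 /e/ → [+nasal]; 9 /g/ blocks.
From /n/ at 3 leftward: 2 /i/ → [+nasal]; 1 /j/ → [+nasal]; word edge.
From /n/ at 10 rightward: 11 /d/ transparent; 12 /e/ → [+nasal]; 13 /d/ transparent; 14 /t/ blocks.
From /n/ at 10 leftward: 9 /g/ blocks.
From /n/ at 16 rightward: 17 /g/ blocks.
From /n/ at 16 leftward: 15 /b/ transparent; 14 /t/ blocks.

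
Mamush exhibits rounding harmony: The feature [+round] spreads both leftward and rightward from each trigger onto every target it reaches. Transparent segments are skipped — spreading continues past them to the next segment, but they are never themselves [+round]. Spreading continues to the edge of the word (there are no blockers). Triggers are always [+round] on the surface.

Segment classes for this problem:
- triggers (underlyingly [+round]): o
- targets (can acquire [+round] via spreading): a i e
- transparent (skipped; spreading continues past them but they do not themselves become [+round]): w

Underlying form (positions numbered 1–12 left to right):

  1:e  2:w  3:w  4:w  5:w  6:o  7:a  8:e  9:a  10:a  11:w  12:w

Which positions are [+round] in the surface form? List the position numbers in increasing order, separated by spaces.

From /o/ at 6 rightward: 7 /a/ → [+round]; 8 /e/ → [+round]; 9 /a/ → [+round]; 10 /a/ → [+round]; 11 /w/ transparent; 12 /w/ transparent; word edge.
From /o/ at 6 leftward: 5 /w/ transparent; 4 /w/ transparent; 3 /w/ transparent; 2 /w/ transparent; 1 /e/ → [+round]; word edge.

1 6 7 8 9 10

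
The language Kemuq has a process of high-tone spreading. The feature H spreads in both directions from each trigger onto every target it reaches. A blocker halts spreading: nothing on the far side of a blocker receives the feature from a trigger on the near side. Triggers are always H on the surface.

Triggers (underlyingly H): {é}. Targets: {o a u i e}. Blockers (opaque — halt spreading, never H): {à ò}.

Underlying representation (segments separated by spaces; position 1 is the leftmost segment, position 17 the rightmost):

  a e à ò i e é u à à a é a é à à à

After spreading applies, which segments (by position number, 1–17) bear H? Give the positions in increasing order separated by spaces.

From /é/ at 7 rightward: 8 /u/ → H; 9 /à/ blocks.
From /é/ at 7 leftward: 6 /e/ → H; 5 /i/ → H; 4 /ò/ blocks.
From /é/ at 12 rightward: 13 /a/ → H; 14 /é/ is itself a trigger — this domain ends here.
From /é/ at 12 leftward: 11 /a/ → H; 10 /à/ blocks.
From /é/ at 14 rightward: 15 /à/ blocks.
From /é/ at 14 leftward: 13 /a/ → H; 12 /é/ is itself a trigger — this domain ends here.
Targets with no active source: positions 1 2 stay [-high tone].

5 6 7 8 11 12 13 14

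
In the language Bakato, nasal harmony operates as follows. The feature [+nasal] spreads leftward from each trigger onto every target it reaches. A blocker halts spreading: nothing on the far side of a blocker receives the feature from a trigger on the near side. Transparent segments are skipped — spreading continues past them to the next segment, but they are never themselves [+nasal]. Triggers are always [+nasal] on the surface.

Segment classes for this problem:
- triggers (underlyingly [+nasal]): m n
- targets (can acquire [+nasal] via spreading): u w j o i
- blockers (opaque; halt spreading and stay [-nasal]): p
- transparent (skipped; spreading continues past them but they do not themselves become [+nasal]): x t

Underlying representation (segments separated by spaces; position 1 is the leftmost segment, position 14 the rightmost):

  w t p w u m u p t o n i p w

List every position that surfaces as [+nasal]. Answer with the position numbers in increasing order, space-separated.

4 5 6 10 11

From /m/ at 6 leftward: 5 /u/ → [+nasal]; 4 /w/ → [+nasal]; 3 /p/ blocks.
From /n/ at 11 leftward: 10 /o/ → [+nasal]; 9 /t/ transparent; 8 /p/ blocks.
Targets with no active source: positions 1 7 12 14 stay [-nasal].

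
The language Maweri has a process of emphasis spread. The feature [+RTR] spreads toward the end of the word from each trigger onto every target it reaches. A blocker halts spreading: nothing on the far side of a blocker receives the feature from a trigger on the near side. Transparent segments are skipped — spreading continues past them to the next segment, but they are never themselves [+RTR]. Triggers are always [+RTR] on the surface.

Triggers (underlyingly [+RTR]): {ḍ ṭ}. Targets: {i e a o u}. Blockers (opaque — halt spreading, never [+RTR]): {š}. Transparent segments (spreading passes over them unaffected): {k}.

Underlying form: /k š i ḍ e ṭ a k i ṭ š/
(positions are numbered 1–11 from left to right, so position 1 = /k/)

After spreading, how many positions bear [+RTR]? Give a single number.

6

From /ḍ/ at 4 rightward: 5 /e/ → [+RTR]; 6 /ṭ/ is itself a trigger — this domain ends here.
From /ṭ/ at 6 rightward: 7 /a/ → [+RTR]; 8 /k/ transparent; 9 /i/ → [+RTR]; 10 /ṭ/ is itself a trigger — this domain ends here.
From /ṭ/ at 10 rightward: 11 /š/ blocks.
Target with no active source: position 3 stays [-emphatic].
[+RTR] positions on the surface: 4 5 6 7 9 10.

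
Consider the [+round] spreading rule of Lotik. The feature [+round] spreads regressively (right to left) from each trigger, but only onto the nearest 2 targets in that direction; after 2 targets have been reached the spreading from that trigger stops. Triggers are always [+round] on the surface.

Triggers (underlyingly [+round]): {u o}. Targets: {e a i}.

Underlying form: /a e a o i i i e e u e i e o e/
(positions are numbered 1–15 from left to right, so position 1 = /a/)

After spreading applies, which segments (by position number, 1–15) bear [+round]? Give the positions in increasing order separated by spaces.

From /o/ at 4 leftward: 3 /a/ → [+round]; 2 /e/ → [+round]; bound reached.
From /u/ at 10 leftward: 9 /e/ → [+round]; 8 /e/ → [+round]; bound reached.
From /o/ at 14 leftward: 13 /e/ → [+round]; 12 /i/ → [+round]; bound reached.
Targets with no active source: positions 1 5 6 7 11 15 stay [-round].

2 3 4 8 9 10 12 13 14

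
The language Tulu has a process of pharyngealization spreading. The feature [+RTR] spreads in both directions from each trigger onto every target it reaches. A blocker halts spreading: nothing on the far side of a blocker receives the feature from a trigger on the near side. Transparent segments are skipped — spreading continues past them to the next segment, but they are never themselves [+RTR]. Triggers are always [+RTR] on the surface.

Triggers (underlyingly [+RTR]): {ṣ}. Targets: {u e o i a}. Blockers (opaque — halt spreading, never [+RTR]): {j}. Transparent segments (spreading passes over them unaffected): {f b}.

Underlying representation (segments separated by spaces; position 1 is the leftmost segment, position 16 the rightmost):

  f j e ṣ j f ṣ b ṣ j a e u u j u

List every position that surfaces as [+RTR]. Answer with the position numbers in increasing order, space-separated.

3 4 7 9

From /ṣ/ at 4 rightward: 5 /j/ blocks.
From /ṣ/ at 4 leftward: 3 /e/ → [+RTR]; 2 /j/ blocks.
From /ṣ/ at 7 rightward: 8 /b/ transparent; 9 /ṣ/ is itself a trigger — this domain ends here.
From /ṣ/ at 7 leftward: 6 /f/ transparent; 5 /j/ blocks.
From /ṣ/ at 9 rightward: 10 /j/ blocks.
From /ṣ/ at 9 leftward: 8 /b/ transparent; 7 /ṣ/ is itself a trigger — this domain ends here.
Targets with no active source: positions 11 12 13 14 16 stay [-emphatic].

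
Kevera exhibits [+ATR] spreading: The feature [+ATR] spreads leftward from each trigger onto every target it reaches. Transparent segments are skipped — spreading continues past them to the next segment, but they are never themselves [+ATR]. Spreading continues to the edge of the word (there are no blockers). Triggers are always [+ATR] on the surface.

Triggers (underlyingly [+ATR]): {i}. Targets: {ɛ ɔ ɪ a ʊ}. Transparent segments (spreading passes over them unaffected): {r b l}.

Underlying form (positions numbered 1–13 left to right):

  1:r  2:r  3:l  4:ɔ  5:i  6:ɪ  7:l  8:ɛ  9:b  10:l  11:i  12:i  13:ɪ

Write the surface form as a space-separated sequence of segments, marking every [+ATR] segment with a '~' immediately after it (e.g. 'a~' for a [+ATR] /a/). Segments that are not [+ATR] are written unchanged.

From /i/ at 5 leftward: 4 /ɔ/ → [+ATR]; 3 /l/ transparent; 2 /r/ transparent; 1 /r/ transparent; word edge.
From /i/ at 11 leftward: 10 /l/ transparent; 9 /b/ transparent; 8 /ɛ/ → [+ATR]; 7 /l/ transparent; 6 /ɪ/ → [+ATR]; 5 /i/ is itself a trigger — this domain ends here.
From /i/ at 12 leftward: 11 /i/ is itself a trigger — this domain ends here.
Target with no active source: position 13 stays [-ATR].
[+ATR] positions on the surface: 4 5 6 8 11 12.

r r l ɔ~ i~ ɪ~ l ɛ~ b l i~ i~ ɪ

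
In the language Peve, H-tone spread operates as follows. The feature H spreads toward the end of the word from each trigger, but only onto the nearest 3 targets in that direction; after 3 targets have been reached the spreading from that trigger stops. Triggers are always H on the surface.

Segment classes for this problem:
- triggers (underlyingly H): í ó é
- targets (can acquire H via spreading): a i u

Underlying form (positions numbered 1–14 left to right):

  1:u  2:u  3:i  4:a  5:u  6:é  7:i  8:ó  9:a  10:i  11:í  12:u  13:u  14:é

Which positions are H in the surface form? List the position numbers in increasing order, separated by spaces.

6 7 8 9 10 11 12 13 14

From /é/ at 6 rightward: 7 /i/ → H; 8 /ó/ is itself a trigger — this domain ends here.
From /ó/ at 8 rightward: 9 /a/ → H; 10 /i/ → H; 11 /í/ is itself a trigger — this domain ends here.
From /í/ at 11 rightward: 12 /u/ → H; 13 /u/ → H; 14 /é/ is itself a trigger — this domain ends here.
From /é/ at 14 rightward: word edge.
Targets with no active source: positions 1 2 3 4 5 stay [-high tone].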